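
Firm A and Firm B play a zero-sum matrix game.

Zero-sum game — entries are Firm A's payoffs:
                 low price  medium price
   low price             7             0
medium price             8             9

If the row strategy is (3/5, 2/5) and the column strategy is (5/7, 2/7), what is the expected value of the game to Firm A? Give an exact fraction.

221/35

Against (5/7, 2/7), each row's expected payoff is low price: 5; medium price: 58/7.
Taking the (3/5, 2/5)-weighted average: (3/5)·(5) + (2/5)·(58/7) = 221/35.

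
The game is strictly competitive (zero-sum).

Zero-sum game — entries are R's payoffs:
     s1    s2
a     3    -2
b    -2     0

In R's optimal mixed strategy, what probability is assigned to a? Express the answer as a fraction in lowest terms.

2/7

Row minima are -2 and -2, so R's maximin is -2; column maxima are 3 and 0, so C's minimax is 0. These differ, so the equilibrium is in mixed strategies.
Let R play a with probability p. C is indifferent when 3p − 2(1−p) = −2p, giving p = 2/7.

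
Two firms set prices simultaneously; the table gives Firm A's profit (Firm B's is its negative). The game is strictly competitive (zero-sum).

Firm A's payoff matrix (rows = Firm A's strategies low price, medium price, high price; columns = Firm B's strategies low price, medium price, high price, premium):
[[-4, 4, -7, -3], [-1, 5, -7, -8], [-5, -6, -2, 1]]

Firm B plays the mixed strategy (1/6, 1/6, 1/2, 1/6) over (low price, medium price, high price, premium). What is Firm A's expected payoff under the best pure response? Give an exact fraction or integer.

-8/3

low price: (-4)·(1/6) + (4)·(1/6) + (-7)·(1/2) + (-3)·(1/6) = -4.
medium price: (-1)·(1/6) + (5)·(1/6) + (-7)·(1/2) + (-8)·(1/6) = -25/6.
high price: (-5)·(1/6) + (-6)·(1/6) + (-2)·(1/2) + (1)·(1/6) = -8/3.
The best pure response is high price with expected payoff -8/3.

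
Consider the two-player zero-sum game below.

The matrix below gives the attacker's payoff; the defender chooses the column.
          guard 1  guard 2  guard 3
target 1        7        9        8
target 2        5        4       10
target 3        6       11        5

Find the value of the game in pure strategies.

Row minima: 7, 4, 5 → the attacker's maximin is 7.
Column maxima: 7, 11, 10 → the defender's minimax is 7.
They coincide at (target 1, guard 1), so the value is 7.

7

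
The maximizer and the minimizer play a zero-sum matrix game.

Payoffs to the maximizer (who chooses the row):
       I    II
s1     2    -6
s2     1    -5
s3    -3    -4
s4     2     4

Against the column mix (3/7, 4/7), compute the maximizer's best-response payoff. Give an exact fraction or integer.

22/7

s1: (2)·(3/7) + (-6)·(4/7) = -18/7.
s2: (1)·(3/7) + (-5)·(4/7) = -17/7.
s3: (-3)·(3/7) + (-4)·(4/7) = -25/7.
s4: (2)·(3/7) + (4)·(4/7) = 22/7.
The best pure response is s4 with expected payoff 22/7.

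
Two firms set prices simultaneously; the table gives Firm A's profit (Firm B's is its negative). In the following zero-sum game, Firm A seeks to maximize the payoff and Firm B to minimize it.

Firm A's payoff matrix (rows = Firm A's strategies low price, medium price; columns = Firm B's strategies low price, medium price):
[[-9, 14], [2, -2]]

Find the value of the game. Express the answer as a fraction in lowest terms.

Row minima are -9 and -2, so Firm A's maximin is -2; column maxima are 2 and 14, so Firm B's minimax is 2. These differ, so the equilibrium is in mixed strategies.
Let Firm A play low price with probability p. Firm B is indifferent when −9p + 2(1−p) = 14p − 2(1−p), giving p = 4/27.
Let Firm B play low price with probability q. Firm A is indifferent when −9q + 14(1−q) = 2q − 2(1−q), giving q = 16/27.
The value is -9·(16/27) + (14)·(11/27) = 10/27.

10/27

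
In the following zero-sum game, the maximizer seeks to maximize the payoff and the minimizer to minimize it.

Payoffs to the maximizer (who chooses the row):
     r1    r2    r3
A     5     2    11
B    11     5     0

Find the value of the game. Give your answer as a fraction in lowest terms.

55/14

Column r1 is strictly dominated by r2 for the minimizer (it gives the maximizer more in every row).
The remaining 2×2 game on (A, B) × (r2, r3) has no saddle point. Let the maximizer play A with probability p; indifference gives 2p + 5(1−p) = 11p, so p = 5/14.
Similarly the minimizer's optimal q on r2 is 11/14, and the value is 2·(11/14) + (11)·(3/14) = 55/14.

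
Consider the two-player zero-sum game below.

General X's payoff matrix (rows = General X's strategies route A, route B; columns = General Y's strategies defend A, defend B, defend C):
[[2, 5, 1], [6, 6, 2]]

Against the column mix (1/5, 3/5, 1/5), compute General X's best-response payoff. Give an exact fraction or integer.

route A: (2)·(1/5) + (5)·(3/5) + (1)·(1/5) = 18/5.
route B: (6)·(1/5) + (6)·(3/5) + (2)·(1/5) = 26/5.
The best pure response is route B with expected payoff 26/5.

26/5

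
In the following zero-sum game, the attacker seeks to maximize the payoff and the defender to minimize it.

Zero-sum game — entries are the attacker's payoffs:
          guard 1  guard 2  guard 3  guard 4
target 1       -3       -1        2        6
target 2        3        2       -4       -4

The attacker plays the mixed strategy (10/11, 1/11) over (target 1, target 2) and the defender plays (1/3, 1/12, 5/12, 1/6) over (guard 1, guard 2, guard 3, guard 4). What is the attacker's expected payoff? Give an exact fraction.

Against (1/3, 1/12, 5/12, 1/6), each row's expected payoff is target 1: 3/4; target 2: -7/6.
Taking the (10/11, 1/11)-weighted average: (10/11)·(3/4) + (1/11)·(-7/6) = 19/33.

19/33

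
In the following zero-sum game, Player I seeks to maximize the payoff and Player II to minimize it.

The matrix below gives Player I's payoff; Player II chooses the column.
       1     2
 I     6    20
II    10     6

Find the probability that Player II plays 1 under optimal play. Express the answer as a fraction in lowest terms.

Row minima are 6 and 6, so Player I's maximin is 6; column maxima are 10 and 20, so Player II's minimax is 10. These differ, so the equilibrium is in mixed strategies.
Let Player II play 1 with probability q. Player I is indifferent when 6q + 20(1−q) = 10q + 6(1−q), giving q = 7/9.

7/9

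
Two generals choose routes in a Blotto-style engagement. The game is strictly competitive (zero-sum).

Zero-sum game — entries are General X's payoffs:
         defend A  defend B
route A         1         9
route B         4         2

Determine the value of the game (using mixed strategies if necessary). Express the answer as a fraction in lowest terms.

Row minima are 1 and 2, so General X's maximin is 2; column maxima are 4 and 9, so General Y's minimax is 4. These differ, so the equilibrium is in mixed strategies.
Let General X play route A with probability p. General Y is indifferent when p + 4(1−p) = 9p + 2(1−p), giving p = 1/5.
Let General Y play defend A with probability q. General X is indifferent when q + 9(1−q) = 4q + 2(1−q), giving q = 7/10.
The value is 1·(7/10) + (9)·(3/10) = 17/5.

17/5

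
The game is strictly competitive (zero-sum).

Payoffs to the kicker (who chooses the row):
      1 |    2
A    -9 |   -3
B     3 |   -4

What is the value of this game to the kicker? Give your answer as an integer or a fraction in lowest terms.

-45/13

Row minima are -9 and -4, so the kicker's maximin is -4; column maxima are 3 and -3, so the goalkeeper's minimax is -3. These differ, so the equilibrium is in mixed strategies.
Let the kicker play A with probability p. The goalkeeper is indifferent when −9p + 3(1−p) = −3p − 4(1−p), giving p = 7/13.
Let the goalkeeper play 1 with probability q. The kicker is indifferent when −9q − 3(1−q) = 3q − 4(1−q), giving q = 1/13.
The value is -9·(1/13) + (-3)·(12/13) = -45/13.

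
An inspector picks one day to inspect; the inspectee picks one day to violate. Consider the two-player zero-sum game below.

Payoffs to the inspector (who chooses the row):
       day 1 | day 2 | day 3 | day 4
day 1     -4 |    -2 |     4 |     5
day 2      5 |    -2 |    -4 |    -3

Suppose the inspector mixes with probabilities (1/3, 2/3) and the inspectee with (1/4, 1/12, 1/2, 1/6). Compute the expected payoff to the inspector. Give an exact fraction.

-7/18

Against (1/4, 1/12, 1/2, 1/6), each row's expected payoff is day 1: 5/3; day 2: -17/12.
Taking the (1/3, 2/3)-weighted average: (1/3)·(5/3) + (2/3)·(-17/12) = -7/18.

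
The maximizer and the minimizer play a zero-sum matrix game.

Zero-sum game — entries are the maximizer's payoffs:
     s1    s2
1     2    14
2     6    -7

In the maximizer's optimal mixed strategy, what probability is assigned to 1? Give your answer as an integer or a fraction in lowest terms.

Row minima are 2 and -7, so the maximizer's maximin is 2; column maxima are 6 and 14, so the minimizer's minimax is 6. These differ, so the equilibrium is in mixed strategies.
Let the maximizer play 1 with probability p. The minimizer is indifferent when 2p + 6(1−p) = 14p − 7(1−p), giving p = 13/25.

13/25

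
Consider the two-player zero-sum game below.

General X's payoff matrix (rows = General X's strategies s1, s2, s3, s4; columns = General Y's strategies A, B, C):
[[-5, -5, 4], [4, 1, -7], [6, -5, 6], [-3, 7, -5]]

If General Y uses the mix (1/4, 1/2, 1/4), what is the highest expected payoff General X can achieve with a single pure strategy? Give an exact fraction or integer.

3/2

s1: (-5)·(1/4) + (-5)·(1/2) + (4)·(1/4) = -11/4.
s2: (4)·(1/4) + (1)·(1/2) + (-7)·(1/4) = -1/4.
s3: (6)·(1/4) + (-5)·(1/2) + (6)·(1/4) = 1/2.
s4: (-3)·(1/4) + (7)·(1/2) + (-5)·(1/4) = 3/2.
The best pure response is s4 with expected payoff 3/2.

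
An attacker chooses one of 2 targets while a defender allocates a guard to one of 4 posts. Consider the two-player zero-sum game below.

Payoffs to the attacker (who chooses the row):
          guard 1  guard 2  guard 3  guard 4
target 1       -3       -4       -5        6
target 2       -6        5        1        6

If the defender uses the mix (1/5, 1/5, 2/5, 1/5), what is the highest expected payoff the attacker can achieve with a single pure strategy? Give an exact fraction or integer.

target 1: (-3)·(1/5) + (-4)·(1/5) + (-5)·(2/5) + (6)·(1/5) = -11/5.
target 2: (-6)·(1/5) + (5)·(1/5) + (1)·(2/5) + (6)·(1/5) = 7/5.
The best pure response is target 2 with expected payoff 7/5.

7/5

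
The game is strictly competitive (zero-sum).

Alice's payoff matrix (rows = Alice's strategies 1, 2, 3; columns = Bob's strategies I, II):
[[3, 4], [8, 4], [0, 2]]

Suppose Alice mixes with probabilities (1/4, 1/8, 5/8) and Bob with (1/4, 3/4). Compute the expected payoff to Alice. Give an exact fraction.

5/2

Against (1/4, 3/4), each row's expected payoff is 1: 15/4; 2: 5; 3: 3/2.
Taking the (1/4, 1/8, 5/8)-weighted average: (1/4)·(15/4) + (1/8)·(5) + (5/8)·(3/2) = 5/2.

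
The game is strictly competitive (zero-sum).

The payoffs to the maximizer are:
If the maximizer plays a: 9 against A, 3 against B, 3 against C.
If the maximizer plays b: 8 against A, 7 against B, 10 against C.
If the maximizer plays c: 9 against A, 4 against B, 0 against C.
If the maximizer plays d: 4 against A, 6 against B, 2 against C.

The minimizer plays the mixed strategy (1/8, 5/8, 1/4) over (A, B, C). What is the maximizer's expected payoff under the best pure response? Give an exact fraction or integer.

a: (9)·(1/8) + (3)·(5/8) + (3)·(1/4) = 15/4.
b: (8)·(1/8) + (7)·(5/8) + (10)·(1/4) = 63/8.
c: (9)·(1/8) + (4)·(5/8) + (0)·(1/4) = 29/8.
d: (4)·(1/8) + (6)·(5/8) + (2)·(1/4) = 19/4.
The best pure response is b with expected payoff 63/8.

63/8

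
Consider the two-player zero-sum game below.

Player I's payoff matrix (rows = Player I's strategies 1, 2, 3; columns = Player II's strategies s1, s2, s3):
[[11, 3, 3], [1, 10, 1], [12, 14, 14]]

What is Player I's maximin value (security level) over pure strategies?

The worst-case payoff for each row is 1: 3, 2: 1, 3: 12.
The best of these is 12.

12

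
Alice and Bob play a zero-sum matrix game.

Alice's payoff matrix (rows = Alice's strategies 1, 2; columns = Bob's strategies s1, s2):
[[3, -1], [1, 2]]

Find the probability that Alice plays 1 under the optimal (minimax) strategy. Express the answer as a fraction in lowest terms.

1/5

Row minima are -1 and 1, so Alice's maximin is 1; column maxima are 3 and 2, so Bob's minimax is 2. These differ, so the equilibrium is in mixed strategies.
Let Alice play 1 with probability p. Bob is indifferent when 3p + (1−p) = −p + 2(1−p), giving p = 1/5.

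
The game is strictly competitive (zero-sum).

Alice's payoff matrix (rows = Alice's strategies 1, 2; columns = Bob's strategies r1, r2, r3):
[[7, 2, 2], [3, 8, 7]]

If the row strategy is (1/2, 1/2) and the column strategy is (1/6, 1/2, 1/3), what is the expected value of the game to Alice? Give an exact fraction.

29/6

Against (1/6, 1/2, 1/3), each row's expected payoff is 1: 17/6; 2: 41/6.
Taking the (1/2, 1/2)-weighted average: (1/2)·(17/6) + (1/2)·(41/6) = 29/6.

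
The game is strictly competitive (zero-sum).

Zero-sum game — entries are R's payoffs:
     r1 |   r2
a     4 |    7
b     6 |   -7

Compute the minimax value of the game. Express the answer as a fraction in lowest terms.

Row minima are 4 and -7, so R's maximin is 4; column maxima are 6 and 7, so C's minimax is 6. These differ, so the equilibrium is in mixed strategies.
Let R play a with probability p. C is indifferent when 4p + 6(1−p) = 7p − 7(1−p), giving p = 13/16.
Let C play r1 with probability q. R is indifferent when 4q + 7(1−q) = 6q − 7(1−q), giving q = 7/8.
The value is 4·(7/8) + (7)·(1/8) = 35/8.

35/8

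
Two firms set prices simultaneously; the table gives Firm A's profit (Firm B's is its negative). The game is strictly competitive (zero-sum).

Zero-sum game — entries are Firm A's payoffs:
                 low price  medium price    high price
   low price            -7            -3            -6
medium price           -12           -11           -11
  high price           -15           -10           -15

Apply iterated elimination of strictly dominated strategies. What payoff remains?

-7

Column medium price is strictly dominated by low price for Firm B (-7<-3, -12<-11, -15<-10); eliminate medium price.
Row medium price is strictly dominated by row low price (-7>-12, -6>-11); eliminate medium price.
Row high price is strictly dominated by row low price (-7>-15, -6>-15); eliminate high price.
Column high price is strictly dominated by low price for Firm B (-7<-6); eliminate high price.
Only (low price, low price) remains, with payoff -7.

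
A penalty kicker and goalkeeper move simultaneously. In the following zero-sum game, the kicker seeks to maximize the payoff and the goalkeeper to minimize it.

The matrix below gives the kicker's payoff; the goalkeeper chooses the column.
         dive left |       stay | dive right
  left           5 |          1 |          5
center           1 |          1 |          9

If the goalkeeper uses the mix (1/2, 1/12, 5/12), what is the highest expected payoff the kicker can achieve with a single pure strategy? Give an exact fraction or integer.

left: (5)·(1/2) + (1)·(1/12) + (5)·(5/12) = 14/3.
center: (1)·(1/2) + (1)·(1/12) + (9)·(5/12) = 13/3.
The best pure response is left with expected payoff 14/3.

14/3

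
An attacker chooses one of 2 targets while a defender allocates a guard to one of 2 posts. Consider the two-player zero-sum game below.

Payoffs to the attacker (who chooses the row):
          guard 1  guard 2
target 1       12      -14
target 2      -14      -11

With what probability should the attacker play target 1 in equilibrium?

Row minima are -14 and -14, so the attacker's maximin is -14; column maxima are 12 and -11, so the defender's minimax is -11. These differ, so the equilibrium is in mixed strategies.
Let the attacker play target 1 with probability p. The defender is indifferent when 12p − 14(1−p) = −14p − 11(1−p), giving p = 3/29.

3/29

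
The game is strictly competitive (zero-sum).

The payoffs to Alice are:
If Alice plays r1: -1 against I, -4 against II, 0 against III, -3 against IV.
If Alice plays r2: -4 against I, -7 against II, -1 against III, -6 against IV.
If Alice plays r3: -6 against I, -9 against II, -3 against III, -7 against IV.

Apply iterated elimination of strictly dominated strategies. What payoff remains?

Row r2 is strictly dominated by row r1 (-1>-4, -4>-7, 0>-1, -3>-6); eliminate r2.
Column IV is strictly dominated by II for Bob (-4<-3, -9<-7); eliminate IV.
Column I is strictly dominated by II for Bob (-4<-1, -9<-6); eliminate I.
Column III is strictly dominated by II for Bob (-4<0, -9<-3); eliminate III.
Row r3 is strictly dominated by row r1 (-4>-9); eliminate r3.
Only (r1, II) remains, with payoff -4.

-4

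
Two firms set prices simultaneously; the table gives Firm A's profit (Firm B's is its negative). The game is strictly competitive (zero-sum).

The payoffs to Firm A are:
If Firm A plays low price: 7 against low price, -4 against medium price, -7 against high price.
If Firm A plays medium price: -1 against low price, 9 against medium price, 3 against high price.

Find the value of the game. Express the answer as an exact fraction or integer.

Column medium price is strictly dominated by high price for Firm B (it gives Firm A more in every row).
The remaining 2×2 game on (low price, medium price) × (low price, high price) has no saddle point. Let Firm A play low price with probability p; indifference gives 7p − (1−p) = −7p + 3(1−p), so p = 2/9.
Similarly Firm B's optimal q on low price is 5/9, and the value is 7·(5/9) + (-7)·(4/9) = 7/9.

7/9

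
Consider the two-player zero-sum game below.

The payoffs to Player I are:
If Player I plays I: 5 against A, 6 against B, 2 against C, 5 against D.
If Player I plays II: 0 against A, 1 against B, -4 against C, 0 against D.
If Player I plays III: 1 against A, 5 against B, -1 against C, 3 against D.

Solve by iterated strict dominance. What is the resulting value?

Column A is strictly dominated by C for Player II (2<5, -4<0, -1<1); eliminate A.
Row III is strictly dominated by row I (6>5, 2>-1, 5>3); eliminate III.
Row II is strictly dominated by row I (6>1, 2>-4, 5>0); eliminate II.
Column D is strictly dominated by C for Player II (2<5); eliminate D.
Column B is strictly dominated by C for Player II (2<6); eliminate B.
Only (I, C) remains, with payoff 2.

2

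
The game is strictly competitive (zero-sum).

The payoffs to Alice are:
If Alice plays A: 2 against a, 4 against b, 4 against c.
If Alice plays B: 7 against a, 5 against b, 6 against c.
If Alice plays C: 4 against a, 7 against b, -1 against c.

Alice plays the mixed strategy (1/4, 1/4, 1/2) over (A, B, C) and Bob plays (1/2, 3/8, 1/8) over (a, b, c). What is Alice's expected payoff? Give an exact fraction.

Against (1/2, 3/8, 1/8), each row's expected payoff is A: 3; B: 49/8; C: 9/2.
Taking the (1/4, 1/4, 1/2)-weighted average: (1/4)·(3) + (1/4)·(49/8) + (1/2)·(9/2) = 145/32.

145/32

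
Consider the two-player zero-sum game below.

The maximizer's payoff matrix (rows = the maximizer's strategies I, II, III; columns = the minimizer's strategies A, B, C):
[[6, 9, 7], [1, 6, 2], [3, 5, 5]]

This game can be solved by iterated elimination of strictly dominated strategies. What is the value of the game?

6

Column B is strictly dominated by A for the minimizer (6<9, 1<6, 3<5); eliminate B.
Column C is strictly dominated by A for the minimizer (6<7, 1<2, 3<5); eliminate C.
Row III is strictly dominated by row I (6>3); eliminate III.
Row II is strictly dominated by row I (6>1); eliminate II.
Only (I, A) remains, with payoff 6.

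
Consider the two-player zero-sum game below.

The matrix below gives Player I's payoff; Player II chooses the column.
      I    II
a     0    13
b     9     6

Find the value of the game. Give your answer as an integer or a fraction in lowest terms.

117/16

Row minima are 0 and 6, so Player I's maximin is 6; column maxima are 9 and 13, so Player II's minimax is 9. These differ, so the equilibrium is in mixed strategies.
Let Player I play a with probability p. Player II is indifferent when 9(1−p) = 13p + 6(1−p), giving p = 3/16.
Let Player II play I with probability q. Player I is indifferent when 13(1−q) = 9q + 6(1−q), giving q = 7/16.
The value is 0·(7/16) + (13)·(9/16) = 117/16.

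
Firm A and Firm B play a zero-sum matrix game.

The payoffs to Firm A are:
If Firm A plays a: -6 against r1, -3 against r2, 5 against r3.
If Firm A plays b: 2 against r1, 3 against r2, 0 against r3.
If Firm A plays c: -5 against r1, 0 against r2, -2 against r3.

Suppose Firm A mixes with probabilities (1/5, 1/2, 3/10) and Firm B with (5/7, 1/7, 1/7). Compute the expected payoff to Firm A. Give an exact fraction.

-36/35

Against (5/7, 1/7, 1/7), each row's expected payoff is a: -4; b: 13/7; c: -27/7.
Taking the (1/5, 1/2, 3/10)-weighted average: (1/5)·(-4) + (1/2)·(13/7) + (3/10)·(-27/7) = -36/35.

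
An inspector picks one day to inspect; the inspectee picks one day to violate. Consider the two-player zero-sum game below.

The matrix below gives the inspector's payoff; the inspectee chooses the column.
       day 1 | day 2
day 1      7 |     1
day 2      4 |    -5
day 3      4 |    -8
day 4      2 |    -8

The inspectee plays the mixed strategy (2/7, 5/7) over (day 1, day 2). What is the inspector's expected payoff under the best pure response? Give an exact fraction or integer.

19/7

day 1: (7)·(2/7) + (1)·(5/7) = 19/7.
day 2: (4)·(2/7) + (-5)·(5/7) = -17/7.
day 3: (4)·(2/7) + (-8)·(5/7) = -32/7.
day 4: (2)·(2/7) + (-8)·(5/7) = -36/7.
The best pure response is day 1 with expected payoff 19/7.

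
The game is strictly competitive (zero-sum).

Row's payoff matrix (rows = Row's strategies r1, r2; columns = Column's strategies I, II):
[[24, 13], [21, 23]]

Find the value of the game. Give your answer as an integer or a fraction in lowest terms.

279/13

Row minima are 13 and 21, so Row's maximin is 21; column maxima are 24 and 23, so Column's minimax is 23. These differ, so the equilibrium is in mixed strategies.
Let Row play r1 with probability p. Column is indifferent when 24p + 21(1−p) = 13p + 23(1−p), giving p = 2/13.
Let Column play I with probability q. Row is indifferent when 24q + 13(1−q) = 21q + 23(1−q), giving q = 10/13.
The value is 24·(10/13) + (13)·(3/13) = 279/13.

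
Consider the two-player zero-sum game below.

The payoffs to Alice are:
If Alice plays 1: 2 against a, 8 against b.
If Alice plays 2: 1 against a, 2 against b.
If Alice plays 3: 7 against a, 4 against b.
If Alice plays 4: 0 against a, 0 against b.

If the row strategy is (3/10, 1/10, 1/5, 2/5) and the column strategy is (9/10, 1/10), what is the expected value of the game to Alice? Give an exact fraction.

Against (9/10, 1/10), each row's expected payoff is 1: 13/5; 2: 11/10; 3: 67/10; 4: 0.
Taking the (3/10, 1/10, 1/5, 2/5)-weighted average: (3/10)·(13/5) + (1/10)·(11/10) + (1/5)·(67/10) + (2/5)·(0) = 223/100.

223/100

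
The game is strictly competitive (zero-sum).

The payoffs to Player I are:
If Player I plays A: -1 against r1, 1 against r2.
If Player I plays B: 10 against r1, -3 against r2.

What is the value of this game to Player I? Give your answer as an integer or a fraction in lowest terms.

Row minima are -1 and -3, so Player I's maximin is -1; column maxima are 10 and 1, so Player II's minimax is 1. These differ, so the equilibrium is in mixed strategies.
Let Player I play A with probability p. Player II is indifferent when −p + 10(1−p) = p − 3(1−p), giving p = 13/15.
Let Player II play r1 with probability q. Player I is indifferent when −q + (1−q) = 10q − 3(1−q), giving q = 4/15.
The value is -1·(4/15) + (1)·(11/15) = 7/15.

7/15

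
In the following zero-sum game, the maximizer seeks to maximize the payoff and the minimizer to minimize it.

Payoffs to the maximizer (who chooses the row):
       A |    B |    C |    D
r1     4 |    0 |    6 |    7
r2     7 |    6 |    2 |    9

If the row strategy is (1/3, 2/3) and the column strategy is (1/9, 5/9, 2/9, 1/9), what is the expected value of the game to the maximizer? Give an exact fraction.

Against (1/9, 5/9, 2/9, 1/9), each row's expected payoff is r1: 23/9; r2: 50/9.
Taking the (1/3, 2/3)-weighted average: (1/3)·(23/9) + (2/3)·(50/9) = 41/9.

41/9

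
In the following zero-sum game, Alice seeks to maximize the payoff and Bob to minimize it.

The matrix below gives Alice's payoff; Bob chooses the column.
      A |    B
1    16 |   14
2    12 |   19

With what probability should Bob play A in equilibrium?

5/9

Row minima are 14 and 12, so Alice's maximin is 14; column maxima are 16 and 19, so Bob's minimax is 16. These differ, so the equilibrium is in mixed strategies.
Let Bob play A with probability q. Alice is indifferent when 16q + 14(1−q) = 12q + 19(1−q), giving q = 5/9.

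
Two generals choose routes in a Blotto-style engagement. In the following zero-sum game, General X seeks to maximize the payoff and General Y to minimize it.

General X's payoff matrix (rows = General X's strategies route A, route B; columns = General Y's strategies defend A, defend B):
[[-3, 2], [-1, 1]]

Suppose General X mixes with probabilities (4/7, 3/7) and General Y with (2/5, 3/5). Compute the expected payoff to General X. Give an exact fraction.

Against (2/5, 3/5), each row's expected payoff is route A: 0; route B: 1/5.
Taking the (4/7, 3/7)-weighted average: (4/7)·(0) + (3/7)·(1/5) = 3/35.

3/35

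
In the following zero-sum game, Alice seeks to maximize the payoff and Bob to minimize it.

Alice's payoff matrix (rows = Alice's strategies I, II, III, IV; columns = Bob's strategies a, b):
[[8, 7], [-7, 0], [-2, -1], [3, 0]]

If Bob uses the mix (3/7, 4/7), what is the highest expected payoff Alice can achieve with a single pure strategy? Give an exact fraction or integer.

I: (8)·(3/7) + (7)·(4/7) = 52/7.
II: (-7)·(3/7) + (0)·(4/7) = -3.
III: (-2)·(3/7) + (-1)·(4/7) = -10/7.
IV: (3)·(3/7) + (0)·(4/7) = 9/7.
The best pure response is I with expected payoff 52/7.

52/7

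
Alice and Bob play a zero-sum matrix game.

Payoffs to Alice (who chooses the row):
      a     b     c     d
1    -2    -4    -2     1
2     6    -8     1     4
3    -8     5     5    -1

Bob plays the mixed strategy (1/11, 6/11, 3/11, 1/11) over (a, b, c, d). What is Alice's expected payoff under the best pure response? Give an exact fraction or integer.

36/11

1: (-2)·(1/11) + (-4)·(6/11) + (-2)·(3/11) + (1)·(1/11) = -31/11.
2: (6)·(1/11) + (-8)·(6/11) + (1)·(3/11) + (4)·(1/11) = -35/11.
3: (-8)·(1/11) + (5)·(6/11) + (5)·(3/11) + (-1)·(1/11) = 36/11.
The best pure response is 3 with expected payoff 36/11.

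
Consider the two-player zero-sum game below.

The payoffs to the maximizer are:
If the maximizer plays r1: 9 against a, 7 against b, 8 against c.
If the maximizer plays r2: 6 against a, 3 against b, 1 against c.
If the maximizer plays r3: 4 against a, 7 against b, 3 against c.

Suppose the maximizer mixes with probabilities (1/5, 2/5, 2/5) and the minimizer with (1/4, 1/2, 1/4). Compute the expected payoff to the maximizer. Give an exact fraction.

99/20

Against (1/4, 1/2, 1/4), each row's expected payoff is r1: 31/4; r2: 13/4; r3: 21/4.
Taking the (1/5, 2/5, 2/5)-weighted average: (1/5)·(31/4) + (2/5)·(13/4) + (2/5)·(21/4) = 99/20.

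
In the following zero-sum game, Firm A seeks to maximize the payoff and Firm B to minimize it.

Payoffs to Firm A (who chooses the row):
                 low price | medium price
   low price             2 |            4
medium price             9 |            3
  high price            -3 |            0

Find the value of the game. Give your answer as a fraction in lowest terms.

15/4

Row high price is strictly dominated by row low price, so Firm A never plays it.
The remaining 2×2 game on (low price, medium price) × (low price, medium price) has no saddle point. Let Firm A play low price with probability p; indifference gives 2p + 9(1−p) = 4p + 3(1−p), so p = 3/4.
Similarly Firm B's optimal q on low price is 1/8, and the value is 2·(1/8) + (4)·(7/8) = 15/4.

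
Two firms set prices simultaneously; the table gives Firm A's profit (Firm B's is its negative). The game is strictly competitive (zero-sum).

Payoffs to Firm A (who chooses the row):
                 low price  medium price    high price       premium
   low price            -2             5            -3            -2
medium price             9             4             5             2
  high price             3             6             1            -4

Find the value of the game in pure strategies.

Row minima: -3, 2, -4 → Firm A's maximin is 2.
Column maxima: 9, 6, 5, 2 → Firm B's minimax is 2.
They coincide at (medium price, premium), so the value is 2.

2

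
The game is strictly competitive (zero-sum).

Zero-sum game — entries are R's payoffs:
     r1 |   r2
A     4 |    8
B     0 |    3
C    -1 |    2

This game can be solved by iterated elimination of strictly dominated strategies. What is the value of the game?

4

Row C is strictly dominated by row A (4>-1, 8>2); eliminate C.
Row B is strictly dominated by row A (4>0, 8>3); eliminate B.
Column r2 is strictly dominated by r1 for C (4<8); eliminate r2.
Only (A, r1) remains, with payoff 4.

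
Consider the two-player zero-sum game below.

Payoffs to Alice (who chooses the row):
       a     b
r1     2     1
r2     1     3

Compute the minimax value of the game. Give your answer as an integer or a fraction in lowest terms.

Row minima are 1 and 1, so Alice's maximin is 1; column maxima are 2 and 3, so Bob's minimax is 2. These differ, so the equilibrium is in mixed strategies.
Let Alice play r1 with probability p. Bob is indifferent when 2p + (1−p) = p + 3(1−p), giving p = 2/3.
Let Bob play a with probability q. Alice is indifferent when 2q + (1−q) = q + 3(1−q), giving q = 2/3.
The value is 2·(2/3) + (1)·(1/3) = 5/3.

5/3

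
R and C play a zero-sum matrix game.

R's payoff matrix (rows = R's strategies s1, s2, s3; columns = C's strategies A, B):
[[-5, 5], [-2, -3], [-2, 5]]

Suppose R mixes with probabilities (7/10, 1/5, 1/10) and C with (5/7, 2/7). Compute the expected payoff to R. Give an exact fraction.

Against (5/7, 2/7), each row's expected payoff is s1: -15/7; s2: -16/7; s3: 0.
Taking the (7/10, 1/5, 1/10)-weighted average: (7/10)·(-15/7) + (1/5)·(-16/7) + (1/10)·(0) = -137/70.

-137/70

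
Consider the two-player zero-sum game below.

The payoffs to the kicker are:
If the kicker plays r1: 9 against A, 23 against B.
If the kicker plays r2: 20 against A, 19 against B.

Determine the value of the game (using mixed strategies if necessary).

289/15

Row minima are 9 and 19, so the kicker's maximin is 19; column maxima are 20 and 23, so the goalkeeper's minimax is 20. These differ, so the equilibrium is in mixed strategies.
Let the kicker play r1 with probability p. The goalkeeper is indifferent when 9p + 20(1−p) = 23p + 19(1−p), giving p = 1/15.
Let the goalkeeper play A with probability q. The kicker is indifferent when 9q + 23(1−q) = 20q + 19(1−q), giving q = 4/15.
The value is 9·(4/15) + (23)·(11/15) = 289/15.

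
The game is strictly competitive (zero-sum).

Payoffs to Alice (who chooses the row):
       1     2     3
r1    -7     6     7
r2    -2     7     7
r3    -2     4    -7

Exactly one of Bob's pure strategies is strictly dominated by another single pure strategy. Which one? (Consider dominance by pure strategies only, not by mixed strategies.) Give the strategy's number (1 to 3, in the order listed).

2

Bob prefers columns that give Alice less. Compare 2 with 1: -7 < 6, -2 < 7, -2 < 4.
So 1 strictly dominates 2 for Bob; 2 is strictly dominated.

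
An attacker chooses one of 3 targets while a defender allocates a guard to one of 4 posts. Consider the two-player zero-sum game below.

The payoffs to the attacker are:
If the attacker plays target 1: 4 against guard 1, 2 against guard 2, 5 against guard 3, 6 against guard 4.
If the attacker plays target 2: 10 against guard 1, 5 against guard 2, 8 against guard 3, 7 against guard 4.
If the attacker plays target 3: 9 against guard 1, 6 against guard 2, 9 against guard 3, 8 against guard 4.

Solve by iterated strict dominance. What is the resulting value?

6

Column guard 1 is strictly dominated by guard 2 for the defender (2<4, 5<10, 6<9); eliminate guard 1.
Row target 2 is strictly dominated by row target 3 (6>5, 9>8, 8>7); eliminate target 2.
Row target 1 is strictly dominated by row target 3 (6>2, 9>5, 8>6); eliminate target 1.
Column guard 4 is strictly dominated by guard 2 for the defender (6<8); eliminate guard 4.
Column guard 3 is strictly dominated by guard 2 for the defender (6<9); eliminate guard 3.
Only (target 3, guard 2) remains, with payoff 6.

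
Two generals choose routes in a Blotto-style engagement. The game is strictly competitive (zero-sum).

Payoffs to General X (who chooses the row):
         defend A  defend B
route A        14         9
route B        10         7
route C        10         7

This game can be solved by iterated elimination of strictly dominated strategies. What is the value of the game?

9

Row route C is strictly dominated by row route A (14>10, 9>7); eliminate route C.
Row route B is strictly dominated by row route A (14>10, 9>7); eliminate route B.
Column defend A is strictly dominated by defend B for General Y (9<14); eliminate defend A.
Only (route A, defend B) remains, with payoff 9.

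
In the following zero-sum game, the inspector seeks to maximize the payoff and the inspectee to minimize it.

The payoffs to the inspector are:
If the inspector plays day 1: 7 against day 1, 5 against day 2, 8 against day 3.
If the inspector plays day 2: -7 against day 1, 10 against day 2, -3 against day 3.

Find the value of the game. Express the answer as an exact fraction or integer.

105/19

Column day 3 is strictly dominated by day 1 for the inspectee (it gives the inspector more in every row).
The remaining 2×2 game on (day 1, day 2) × (day 1, day 2) has no saddle point. Let the inspector play day 1 with probability p; indifference gives 7p − 7(1−p) = 5p + 10(1−p), so p = 17/19.
Similarly the inspectee's optimal q on day 1 is 5/19, and the value is 7·(5/19) + (5)·(14/19) = 105/19.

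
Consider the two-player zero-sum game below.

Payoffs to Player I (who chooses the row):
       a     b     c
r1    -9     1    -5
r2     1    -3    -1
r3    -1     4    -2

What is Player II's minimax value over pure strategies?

The worst case (largest entry) in each column is a: 1, b: 4, c: -1.
The best (smallest) of these is -1.

-1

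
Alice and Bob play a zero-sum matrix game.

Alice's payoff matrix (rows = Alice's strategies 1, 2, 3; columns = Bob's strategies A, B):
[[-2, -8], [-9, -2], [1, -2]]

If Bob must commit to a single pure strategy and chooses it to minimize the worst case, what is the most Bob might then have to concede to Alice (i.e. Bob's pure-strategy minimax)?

-2

The worst case (largest entry) in each column is A: 1, B: -2.
The best (smallest) of these is -2.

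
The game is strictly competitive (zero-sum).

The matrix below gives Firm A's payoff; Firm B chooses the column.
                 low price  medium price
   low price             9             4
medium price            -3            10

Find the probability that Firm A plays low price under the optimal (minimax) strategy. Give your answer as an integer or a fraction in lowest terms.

Row minima are 4 and -3, so Firm A's maximin is 4; column maxima are 9 and 10, so Firm B's minimax is 9. These differ, so the equilibrium is in mixed strategies.
Let Firm A play low price with probability p. Firm B is indifferent when 9p − 3(1−p) = 4p + 10(1−p), giving p = 13/18.

13/18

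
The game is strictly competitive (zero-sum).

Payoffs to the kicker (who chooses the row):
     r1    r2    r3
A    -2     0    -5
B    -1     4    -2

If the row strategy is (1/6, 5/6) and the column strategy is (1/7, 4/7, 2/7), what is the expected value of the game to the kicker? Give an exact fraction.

Against (1/7, 4/7, 2/7), each row's expected payoff is A: -12/7; B: 11/7.
Taking the (1/6, 5/6)-weighted average: (1/6)·(-12/7) + (5/6)·(11/7) = 43/42.

43/42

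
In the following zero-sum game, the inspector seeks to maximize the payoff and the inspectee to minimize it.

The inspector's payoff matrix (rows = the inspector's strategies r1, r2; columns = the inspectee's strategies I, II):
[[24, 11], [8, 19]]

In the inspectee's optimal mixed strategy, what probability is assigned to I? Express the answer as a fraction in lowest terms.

Row minima are 11 and 8, so the inspector's maximin is 11; column maxima are 24 and 19, so the inspectee's minimax is 19. These differ, so the equilibrium is in mixed strategies.
Let the inspectee play I with probability q. The inspector is indifferent when 24q + 11(1−q) = 8q + 19(1−q), giving q = 1/3.

1/3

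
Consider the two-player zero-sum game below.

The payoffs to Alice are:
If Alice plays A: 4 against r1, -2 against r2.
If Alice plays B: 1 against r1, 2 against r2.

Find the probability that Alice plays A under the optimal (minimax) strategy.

1/7

Row minima are -2 and 1, so Alice's maximin is 1; column maxima are 4 and 2, so Bob's minimax is 2. These differ, so the equilibrium is in mixed strategies.
Let Alice play A with probability p. Bob is indifferent when 4p + (1−p) = −2p + 2(1−p), giving p = 1/7.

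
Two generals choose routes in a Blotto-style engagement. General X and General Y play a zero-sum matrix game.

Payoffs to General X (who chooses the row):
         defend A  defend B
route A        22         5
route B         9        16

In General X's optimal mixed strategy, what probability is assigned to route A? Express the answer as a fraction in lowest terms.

7/24

Row minima are 5 and 9, so General X's maximin is 9; column maxima are 22 and 16, so General Y's minimax is 16. These differ, so the equilibrium is in mixed strategies.
Let General X play route A with probability p. General Y is indifferent when 22p + 9(1−p) = 5p + 16(1−p), giving p = 7/24.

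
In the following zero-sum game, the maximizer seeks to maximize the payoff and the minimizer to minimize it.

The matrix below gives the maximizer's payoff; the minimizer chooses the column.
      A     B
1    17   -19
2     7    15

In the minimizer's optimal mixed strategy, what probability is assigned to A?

17/22

Row minima are -19 and 7, so the maximizer's maximin is 7; column maxima are 17 and 15, so the minimizer's minimax is 15. These differ, so the equilibrium is in mixed strategies.
Let the minimizer play A with probability q. The maximizer is indifferent when 17q − 19(1−q) = 7q + 15(1−q), giving q = 17/22.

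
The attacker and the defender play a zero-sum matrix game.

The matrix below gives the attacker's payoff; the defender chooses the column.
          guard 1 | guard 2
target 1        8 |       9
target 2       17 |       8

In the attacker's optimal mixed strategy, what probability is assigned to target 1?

9/10

Row minima are 8 and 8, so the attacker's maximin is 8; column maxima are 17 and 9, so the defender's minimax is 9. These differ, so the equilibrium is in mixed strategies.
Let the attacker play target 1 with probability p. The defender is indifferent when 8p + 17(1−p) = 9p + 8(1−p), giving p = 9/10.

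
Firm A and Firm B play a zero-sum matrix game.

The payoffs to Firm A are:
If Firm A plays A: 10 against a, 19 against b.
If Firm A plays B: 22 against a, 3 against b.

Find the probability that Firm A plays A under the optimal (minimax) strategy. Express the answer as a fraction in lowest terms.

Row minima are 10 and 3, so Firm A's maximin is 10; column maxima are 22 and 19, so Firm B's minimax is 19. These differ, so the equilibrium is in mixed strategies.
Let Firm A play A with probability p. Firm B is indifferent when 10p + 22(1−p) = 19p + 3(1−p), giving p = 19/28.

19/28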